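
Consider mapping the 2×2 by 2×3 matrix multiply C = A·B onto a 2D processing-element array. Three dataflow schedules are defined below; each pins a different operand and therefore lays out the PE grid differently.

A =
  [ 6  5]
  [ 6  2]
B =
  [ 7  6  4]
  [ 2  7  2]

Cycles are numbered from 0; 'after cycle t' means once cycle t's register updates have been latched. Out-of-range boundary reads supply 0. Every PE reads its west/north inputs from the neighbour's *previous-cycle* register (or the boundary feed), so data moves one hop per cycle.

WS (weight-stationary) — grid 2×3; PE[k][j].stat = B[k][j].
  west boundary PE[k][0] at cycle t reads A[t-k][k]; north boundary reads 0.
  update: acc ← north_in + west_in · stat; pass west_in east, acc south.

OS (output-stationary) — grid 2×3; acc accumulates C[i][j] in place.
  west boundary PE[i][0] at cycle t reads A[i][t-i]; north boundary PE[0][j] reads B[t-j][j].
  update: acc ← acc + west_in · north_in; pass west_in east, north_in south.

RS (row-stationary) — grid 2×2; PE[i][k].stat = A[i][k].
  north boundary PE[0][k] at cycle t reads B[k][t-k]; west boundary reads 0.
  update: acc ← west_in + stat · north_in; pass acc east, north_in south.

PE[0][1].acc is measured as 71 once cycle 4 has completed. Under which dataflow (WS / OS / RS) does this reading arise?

Under WS (2×3), PE[0][1]:
  step 0 · PE0,1: acc=0; fwd→0 fwd↓0
  step 1 · PE0,1: acc=36; fwd→6 fwd↓36
  step 2 · PE0,1: acc=36; fwd→6 fwd↓36
  step 3 · PE0,1: acc=0; fwd→0 fwd↓0
  step 4 · PE0,1: acc=0; fwd→0 fwd↓0
Under OS (2×3), PE[0][1]:
  step 0 · PE0,1: acc=0; fwd→0 fwd↓0
  step 1 · PE0,1: acc=36; fwd→6 fwd↓6
  step 2 · PE0,1: acc=71; fwd→5 fwd↓7
  step 3 · PE0,1: acc=71; fwd→0 fwd↓0
  step 4 · PE0,1: acc=71; fwd→0 fwd↓0
Under RS (2×2), PE[0][1]:
  step 0 · PE0,1: acc=0; fwd→0 fwd↓0
  step 1 · PE0,1: acc=52; fwd→52 fwd↓2
  step 2 · PE0,1: acc=71; fwd→71 fwd↓7
  step 3 · PE0,1: acc=34; fwd→34 fwd↓2
  step 4 · PE0,1: acc=0; fwd→0 fwd↓0

dataflow = OS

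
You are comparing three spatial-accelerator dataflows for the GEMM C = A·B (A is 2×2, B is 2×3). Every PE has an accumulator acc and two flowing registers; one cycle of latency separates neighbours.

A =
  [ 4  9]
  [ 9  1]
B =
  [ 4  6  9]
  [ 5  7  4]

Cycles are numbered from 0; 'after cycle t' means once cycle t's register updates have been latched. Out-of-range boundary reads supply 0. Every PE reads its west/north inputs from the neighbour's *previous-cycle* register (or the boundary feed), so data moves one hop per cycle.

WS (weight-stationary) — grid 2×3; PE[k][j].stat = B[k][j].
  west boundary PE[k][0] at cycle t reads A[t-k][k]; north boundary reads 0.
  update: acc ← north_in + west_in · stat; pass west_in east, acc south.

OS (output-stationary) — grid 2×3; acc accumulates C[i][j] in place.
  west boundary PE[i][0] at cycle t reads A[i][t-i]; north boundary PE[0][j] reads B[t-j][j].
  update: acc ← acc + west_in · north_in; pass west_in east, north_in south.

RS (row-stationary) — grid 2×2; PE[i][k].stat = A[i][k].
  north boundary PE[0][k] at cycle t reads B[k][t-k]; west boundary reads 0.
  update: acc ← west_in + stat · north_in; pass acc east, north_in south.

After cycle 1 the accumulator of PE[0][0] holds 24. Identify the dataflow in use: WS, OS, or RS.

— WS: 2×3; PE[0][0] trace:
  [0] (0,0) acc=16 (h:4 v:16)
  [1] (0,0) acc=36 (h:9 v:36)
— OS: 2×3; PE[0][0] trace:
  [0] (0,0) acc=16 (h:4 v:4)
  [1] (0,0) acc=61 (h:9 v:5)
— RS: 2×2; PE[0][0] trace:
  [0] (0,0) acc=16 (h:16 v:4)
  [1] (0,0) acc=24 (h:24 v:6)

dataflow = RS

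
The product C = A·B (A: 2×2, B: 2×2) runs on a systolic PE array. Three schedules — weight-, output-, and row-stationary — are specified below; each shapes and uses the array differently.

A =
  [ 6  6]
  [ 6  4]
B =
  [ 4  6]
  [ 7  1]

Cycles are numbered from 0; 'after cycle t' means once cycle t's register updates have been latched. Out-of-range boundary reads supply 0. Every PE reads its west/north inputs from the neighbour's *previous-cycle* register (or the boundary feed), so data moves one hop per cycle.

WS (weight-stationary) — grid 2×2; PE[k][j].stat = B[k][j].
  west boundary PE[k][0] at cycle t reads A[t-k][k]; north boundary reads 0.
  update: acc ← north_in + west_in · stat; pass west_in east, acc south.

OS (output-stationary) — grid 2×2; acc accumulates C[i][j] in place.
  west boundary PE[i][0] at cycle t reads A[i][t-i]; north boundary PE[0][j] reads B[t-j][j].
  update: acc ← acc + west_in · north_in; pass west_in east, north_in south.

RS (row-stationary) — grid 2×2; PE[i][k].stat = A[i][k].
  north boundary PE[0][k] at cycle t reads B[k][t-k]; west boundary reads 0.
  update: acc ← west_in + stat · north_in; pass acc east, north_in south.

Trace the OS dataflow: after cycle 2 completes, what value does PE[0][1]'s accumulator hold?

OS on a 2×2 grid — tracing PE[0][1] and its feeders:
  [0] (0,0) acc=24 (h:6 v:4)
  [0] (0,1) acc=0 (h:0 v:0)
  [1] (0,0) acc=66 (h:6 v:7)
  [1] (0,1) acc=36 (h:6 v:6)
  [2] (0,0) acc=66 (h:0 v:0)
  [2] (0,1) acc=42 (h:6 v:1)

PE[0][1].acc = 42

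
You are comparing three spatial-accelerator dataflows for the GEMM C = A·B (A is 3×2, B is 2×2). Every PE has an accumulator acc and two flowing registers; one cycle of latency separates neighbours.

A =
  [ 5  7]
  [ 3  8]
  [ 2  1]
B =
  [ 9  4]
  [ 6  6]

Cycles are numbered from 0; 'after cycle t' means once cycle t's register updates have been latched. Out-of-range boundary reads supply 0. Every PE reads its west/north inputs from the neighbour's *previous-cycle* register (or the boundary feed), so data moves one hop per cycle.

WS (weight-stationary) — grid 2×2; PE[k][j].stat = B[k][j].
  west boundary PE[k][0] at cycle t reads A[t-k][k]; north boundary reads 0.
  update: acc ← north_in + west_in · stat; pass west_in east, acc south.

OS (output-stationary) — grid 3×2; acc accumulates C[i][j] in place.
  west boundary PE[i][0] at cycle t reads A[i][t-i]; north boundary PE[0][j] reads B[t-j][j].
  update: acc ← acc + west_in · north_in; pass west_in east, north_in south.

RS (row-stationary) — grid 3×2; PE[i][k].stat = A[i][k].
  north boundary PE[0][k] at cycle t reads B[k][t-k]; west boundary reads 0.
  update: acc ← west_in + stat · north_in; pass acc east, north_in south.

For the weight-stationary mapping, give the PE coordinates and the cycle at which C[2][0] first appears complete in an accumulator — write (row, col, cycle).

WS — PE[1][0] is where C[2][0] collects:
  t=0 PE[1][0]: acc=0 h=0 v=0
  t=1 PE[1][0]: acc=87 h=7 v=87
  t=2 PE[1][0]: acc=75 h=8 v=75
  t=3 PE[1][0]: acc=24 h=1 v=24

(row, col, cycle) = (1, 0, 3)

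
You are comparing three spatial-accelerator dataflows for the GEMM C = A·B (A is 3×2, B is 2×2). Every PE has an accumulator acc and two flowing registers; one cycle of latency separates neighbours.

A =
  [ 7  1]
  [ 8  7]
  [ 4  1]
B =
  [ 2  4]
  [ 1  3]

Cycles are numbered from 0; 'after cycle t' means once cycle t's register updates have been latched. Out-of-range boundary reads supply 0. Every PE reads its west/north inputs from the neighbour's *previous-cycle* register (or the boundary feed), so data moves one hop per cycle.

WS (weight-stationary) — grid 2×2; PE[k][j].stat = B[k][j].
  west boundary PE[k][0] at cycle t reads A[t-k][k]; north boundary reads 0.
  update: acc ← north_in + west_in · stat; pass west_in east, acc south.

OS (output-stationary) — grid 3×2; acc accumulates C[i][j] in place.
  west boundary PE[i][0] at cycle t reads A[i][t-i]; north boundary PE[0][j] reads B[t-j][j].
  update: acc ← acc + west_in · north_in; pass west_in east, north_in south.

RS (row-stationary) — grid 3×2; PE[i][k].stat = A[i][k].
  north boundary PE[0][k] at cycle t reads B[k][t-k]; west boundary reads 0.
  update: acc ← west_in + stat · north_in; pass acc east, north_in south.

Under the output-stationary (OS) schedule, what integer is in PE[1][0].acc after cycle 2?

OS 3×2: PE[1][0] cycle-by-cycle (with neighbour feeds):
  @0  [0,0]  acc 14  |  →7  ↓2
  @0  [1,0]  acc 0  |  →0  ↓0
  @1  [0,0]  acc 15  |  →1  ↓1
  @1  [1,0]  acc 16  |  →8  ↓2
  @2  [0,0]  acc 15  |  →0  ↓0
  @2  [1,0]  acc 23  |  →7  ↓1

PE[1][0].acc = 23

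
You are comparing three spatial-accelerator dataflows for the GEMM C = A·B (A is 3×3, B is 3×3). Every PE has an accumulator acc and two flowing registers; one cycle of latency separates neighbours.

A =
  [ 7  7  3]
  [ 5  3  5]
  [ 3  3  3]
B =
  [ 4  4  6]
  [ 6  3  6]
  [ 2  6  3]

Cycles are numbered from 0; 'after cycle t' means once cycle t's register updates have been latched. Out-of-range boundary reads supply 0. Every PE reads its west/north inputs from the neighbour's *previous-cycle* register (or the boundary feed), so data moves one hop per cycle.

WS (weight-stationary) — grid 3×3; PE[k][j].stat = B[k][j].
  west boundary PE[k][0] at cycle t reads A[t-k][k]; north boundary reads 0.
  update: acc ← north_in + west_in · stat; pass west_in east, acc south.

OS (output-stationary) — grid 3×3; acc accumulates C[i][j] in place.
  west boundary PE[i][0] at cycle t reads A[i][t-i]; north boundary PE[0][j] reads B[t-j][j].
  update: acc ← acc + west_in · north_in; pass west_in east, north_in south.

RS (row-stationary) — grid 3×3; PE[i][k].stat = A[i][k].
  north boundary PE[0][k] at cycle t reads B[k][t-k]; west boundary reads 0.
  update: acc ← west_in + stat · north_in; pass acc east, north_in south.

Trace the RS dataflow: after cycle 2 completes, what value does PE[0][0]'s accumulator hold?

PE[0][0].acc = 42

RS on a 3×3 grid — tracing PE[0][0] and its feeders:
  cycle 0: PE[0][0] → acc 28, east 28, south 4
  cycle 1: PE[0][0] → acc 28, east 28, south 4
  cycle 2: PE[0][0] → acc 42, east 42, south 6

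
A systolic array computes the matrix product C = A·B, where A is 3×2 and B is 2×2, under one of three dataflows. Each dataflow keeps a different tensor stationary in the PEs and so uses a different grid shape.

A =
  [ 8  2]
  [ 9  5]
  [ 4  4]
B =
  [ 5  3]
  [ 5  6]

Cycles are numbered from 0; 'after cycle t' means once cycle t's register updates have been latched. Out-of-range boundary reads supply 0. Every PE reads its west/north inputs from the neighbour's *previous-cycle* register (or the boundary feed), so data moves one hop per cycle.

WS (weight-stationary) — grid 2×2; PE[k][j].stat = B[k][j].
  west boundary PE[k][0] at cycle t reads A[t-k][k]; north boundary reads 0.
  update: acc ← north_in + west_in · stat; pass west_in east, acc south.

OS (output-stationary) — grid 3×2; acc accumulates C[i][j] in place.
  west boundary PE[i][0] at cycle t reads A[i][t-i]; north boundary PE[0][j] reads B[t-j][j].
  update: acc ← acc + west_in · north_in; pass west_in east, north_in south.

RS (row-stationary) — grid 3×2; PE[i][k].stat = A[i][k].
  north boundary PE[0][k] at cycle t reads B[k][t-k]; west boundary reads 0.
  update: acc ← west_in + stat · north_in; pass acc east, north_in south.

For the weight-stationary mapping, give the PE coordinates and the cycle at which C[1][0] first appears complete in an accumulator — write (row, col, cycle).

WS — PE[1][0] is where C[1][0] collects:
  c0 r1c0: 0 / 0 / 0
  c1 r1c0: 50 / 2 / 50
  c2 r1c0: 70 / 5 / 70

(row, col, cycle) = (1, 0, 2)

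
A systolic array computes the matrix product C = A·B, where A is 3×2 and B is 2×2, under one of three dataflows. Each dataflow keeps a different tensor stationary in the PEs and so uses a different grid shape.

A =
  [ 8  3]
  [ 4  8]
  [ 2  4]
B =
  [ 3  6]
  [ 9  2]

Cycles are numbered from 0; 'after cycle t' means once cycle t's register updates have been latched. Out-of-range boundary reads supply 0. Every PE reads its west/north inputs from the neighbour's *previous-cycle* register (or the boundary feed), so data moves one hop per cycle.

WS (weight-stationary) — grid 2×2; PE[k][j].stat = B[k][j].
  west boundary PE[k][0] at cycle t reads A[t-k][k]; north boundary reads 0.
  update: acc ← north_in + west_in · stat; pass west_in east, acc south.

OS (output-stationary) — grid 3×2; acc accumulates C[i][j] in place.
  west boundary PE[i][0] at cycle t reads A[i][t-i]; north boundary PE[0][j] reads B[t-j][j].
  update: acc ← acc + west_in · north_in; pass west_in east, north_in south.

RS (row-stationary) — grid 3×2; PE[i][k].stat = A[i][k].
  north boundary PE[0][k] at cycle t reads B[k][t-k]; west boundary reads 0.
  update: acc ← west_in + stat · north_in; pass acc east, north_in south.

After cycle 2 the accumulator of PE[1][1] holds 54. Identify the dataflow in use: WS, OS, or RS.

— WS: 2×2; PE[1][1] trace:
  after 0 — PE[1][1] acc=0, pass-E 0, pass-S 0
  after 1 — PE[1][1] acc=0, pass-E 0, pass-S 0
  after 2 — PE[1][1] acc=54, pass-E 3, pass-S 54
— OS: 3×2; PE[1][1] trace:
  after 0 — PE[1][1] acc=0, pass-E 0, pass-S 0
  after 1 — PE[1][1] acc=0, pass-E 0, pass-S 0
  after 2 — PE[1][1] acc=24, pass-E 4, pass-S 6
— RS: 3×2; PE[1][1] trace:
  after 0 — PE[1][1] acc=0, pass-E 0, pass-S 0
  after 1 — PE[1][1] acc=0, pass-E 0, pass-S 0
  after 2 — PE[1][1] acc=84, pass-E 84, pass-S 9

dataflow = WS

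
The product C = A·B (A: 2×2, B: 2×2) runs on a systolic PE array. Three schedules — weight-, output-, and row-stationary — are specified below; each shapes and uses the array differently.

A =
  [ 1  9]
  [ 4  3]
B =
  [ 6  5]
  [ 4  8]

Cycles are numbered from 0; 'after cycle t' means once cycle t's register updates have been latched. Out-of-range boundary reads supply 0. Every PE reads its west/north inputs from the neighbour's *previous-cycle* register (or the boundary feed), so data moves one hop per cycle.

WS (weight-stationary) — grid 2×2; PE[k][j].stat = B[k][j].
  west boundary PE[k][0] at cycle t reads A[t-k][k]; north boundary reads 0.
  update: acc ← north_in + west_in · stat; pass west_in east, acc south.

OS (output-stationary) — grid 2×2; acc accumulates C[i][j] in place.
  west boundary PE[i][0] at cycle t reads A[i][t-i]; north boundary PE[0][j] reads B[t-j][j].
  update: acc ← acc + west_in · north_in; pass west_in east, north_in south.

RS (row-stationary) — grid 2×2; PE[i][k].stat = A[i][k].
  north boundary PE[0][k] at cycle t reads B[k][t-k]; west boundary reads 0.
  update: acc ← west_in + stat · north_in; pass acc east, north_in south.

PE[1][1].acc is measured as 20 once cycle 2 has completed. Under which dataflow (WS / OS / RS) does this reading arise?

WS (2×2 grid), PE[1][1]:
  c0 r1c1: 0 / 0 / 0
  c1 r1c1: 0 / 0 / 0
  c2 r1c1: 77 / 9 / 77
OS (2×2 grid), PE[1][1]:
  c0 r1c1: 0 / 0 / 0
  c1 r1c1: 0 / 0 / 0
  c2 r1c1: 20 / 4 / 5
RS (2×2 grid), PE[1][1]:
  c0 r1c1: 0 / 0 / 0
  c1 r1c1: 0 / 0 / 0
  c2 r1c1: 36 / 36 / 4

dataflow = OS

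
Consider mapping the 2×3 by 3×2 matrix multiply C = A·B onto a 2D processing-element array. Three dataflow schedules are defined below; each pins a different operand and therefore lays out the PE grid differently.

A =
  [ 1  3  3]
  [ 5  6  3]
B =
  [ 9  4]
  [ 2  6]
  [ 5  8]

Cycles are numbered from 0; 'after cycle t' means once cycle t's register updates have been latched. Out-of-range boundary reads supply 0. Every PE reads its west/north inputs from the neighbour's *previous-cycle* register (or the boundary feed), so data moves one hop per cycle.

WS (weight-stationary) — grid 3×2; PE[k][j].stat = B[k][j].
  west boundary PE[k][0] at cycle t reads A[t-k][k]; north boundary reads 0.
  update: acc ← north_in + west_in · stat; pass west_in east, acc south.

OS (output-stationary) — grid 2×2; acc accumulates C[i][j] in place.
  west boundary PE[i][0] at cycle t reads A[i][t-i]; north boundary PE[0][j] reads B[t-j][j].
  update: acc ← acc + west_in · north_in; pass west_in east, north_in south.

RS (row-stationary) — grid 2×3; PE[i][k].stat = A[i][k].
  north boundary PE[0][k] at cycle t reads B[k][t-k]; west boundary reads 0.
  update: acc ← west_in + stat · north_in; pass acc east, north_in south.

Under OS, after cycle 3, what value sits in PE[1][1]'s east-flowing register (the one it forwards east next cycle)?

register = 6

OS on a 2×2 grid — tracing PE[1][1] and its feeders:
  c0 r0c1: 0 / 0 / 0
  c0 r1c0: 0 / 0 / 0
  c0 r1c1: 0 / 0 / 0
  c1 r0c1: 4 / 1 / 4
  c1 r1c0: 45 / 5 / 9
  c1 r1c1: 0 / 0 / 0
  c2 r0c1: 22 / 3 / 6
  c2 r1c0: 57 / 6 / 2
  c2 r1c1: 20 / 5 / 4
  c3 r0c1: 46 / 3 / 8
  c3 r1c0: 72 / 3 / 5
  c3 r1c1: 56 / 6 / 6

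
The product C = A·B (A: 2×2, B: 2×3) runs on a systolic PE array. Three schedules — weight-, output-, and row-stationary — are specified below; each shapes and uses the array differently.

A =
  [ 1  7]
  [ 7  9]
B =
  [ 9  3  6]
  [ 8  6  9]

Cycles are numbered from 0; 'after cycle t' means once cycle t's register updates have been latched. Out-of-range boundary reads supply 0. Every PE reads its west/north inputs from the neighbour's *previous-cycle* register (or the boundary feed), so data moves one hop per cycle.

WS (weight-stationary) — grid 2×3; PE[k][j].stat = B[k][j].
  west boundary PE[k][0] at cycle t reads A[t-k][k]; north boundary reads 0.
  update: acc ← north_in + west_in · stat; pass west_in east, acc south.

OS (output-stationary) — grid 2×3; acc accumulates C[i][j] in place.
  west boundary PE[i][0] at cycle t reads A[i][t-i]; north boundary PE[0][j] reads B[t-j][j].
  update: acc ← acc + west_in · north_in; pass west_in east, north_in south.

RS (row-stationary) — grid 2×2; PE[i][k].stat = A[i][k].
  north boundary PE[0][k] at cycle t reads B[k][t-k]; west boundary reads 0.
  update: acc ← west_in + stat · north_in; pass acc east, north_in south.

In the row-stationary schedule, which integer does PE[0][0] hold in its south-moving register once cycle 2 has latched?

RS 2×2: PE[0][0] cycle-by-cycle (with neighbour feeds):
  after 0 — PE[0][0] acc=9, pass-E 9, pass-S 9
  after 1 — PE[0][0] acc=3, pass-E 3, pass-S 3
  after 2 — PE[0][0] acc=6, pass-E 6, pass-S 6

register = 6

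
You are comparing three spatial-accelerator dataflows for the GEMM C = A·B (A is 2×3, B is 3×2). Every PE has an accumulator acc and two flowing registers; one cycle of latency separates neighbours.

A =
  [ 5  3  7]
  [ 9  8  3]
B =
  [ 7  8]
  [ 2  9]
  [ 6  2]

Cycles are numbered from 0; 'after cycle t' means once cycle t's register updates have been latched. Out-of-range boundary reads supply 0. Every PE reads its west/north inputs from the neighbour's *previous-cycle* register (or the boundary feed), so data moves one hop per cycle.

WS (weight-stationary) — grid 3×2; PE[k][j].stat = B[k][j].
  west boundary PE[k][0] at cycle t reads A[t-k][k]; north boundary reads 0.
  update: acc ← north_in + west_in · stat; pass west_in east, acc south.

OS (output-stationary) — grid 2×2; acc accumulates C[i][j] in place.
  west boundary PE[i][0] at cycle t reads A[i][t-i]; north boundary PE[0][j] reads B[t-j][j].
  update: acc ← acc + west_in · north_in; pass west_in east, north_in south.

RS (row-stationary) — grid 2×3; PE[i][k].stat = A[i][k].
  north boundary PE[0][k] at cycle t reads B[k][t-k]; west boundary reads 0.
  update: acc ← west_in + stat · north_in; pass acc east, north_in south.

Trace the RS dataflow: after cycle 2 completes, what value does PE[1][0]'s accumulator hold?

PE[1][0].acc = 72

RS 2×3: PE[1][0] cycle-by-cycle (with neighbour feeds):
  step 0 · PE0,0: acc=35; fwd→35 fwd↓7
  step 0 · PE1,0: acc=0; fwd→0 fwd↓0
  step 1 · PE0,0: acc=40; fwd→40 fwd↓8
  step 1 · PE1,0: acc=63; fwd→63 fwd↓7
  step 2 · PE0,0: acc=0; fwd→0 fwd↓0
  step 2 · PE1,0: acc=72; fwd→72 fwd↓8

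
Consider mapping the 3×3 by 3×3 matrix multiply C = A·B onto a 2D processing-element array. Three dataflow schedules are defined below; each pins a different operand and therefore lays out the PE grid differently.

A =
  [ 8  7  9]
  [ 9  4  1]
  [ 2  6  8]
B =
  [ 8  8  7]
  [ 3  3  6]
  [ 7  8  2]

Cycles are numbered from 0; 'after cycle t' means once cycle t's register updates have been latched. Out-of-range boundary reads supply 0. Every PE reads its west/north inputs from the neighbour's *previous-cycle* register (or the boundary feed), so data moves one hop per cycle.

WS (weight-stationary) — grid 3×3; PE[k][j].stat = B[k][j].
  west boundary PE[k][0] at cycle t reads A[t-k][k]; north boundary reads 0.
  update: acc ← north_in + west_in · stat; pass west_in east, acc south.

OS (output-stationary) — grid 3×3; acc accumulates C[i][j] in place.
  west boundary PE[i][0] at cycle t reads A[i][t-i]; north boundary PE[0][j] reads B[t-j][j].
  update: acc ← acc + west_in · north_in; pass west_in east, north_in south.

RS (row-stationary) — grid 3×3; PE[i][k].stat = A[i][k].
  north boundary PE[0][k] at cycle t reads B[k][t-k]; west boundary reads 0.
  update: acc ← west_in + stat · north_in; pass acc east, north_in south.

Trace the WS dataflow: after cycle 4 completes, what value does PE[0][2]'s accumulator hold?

Tracing WS — 3×3 array, target PE[0][2]:
  0: (0,1).acc=0  regs=<0,0>
  0: (0,2).acc=0  regs=<0,0>
  1: (0,1).acc=64  regs=<8,64>
  1: (0,2).acc=0  regs=<0,0>
  2: (0,1).acc=72  regs=<9,72>
  2: (0,2).acc=56  regs=<8,56>
  3: (0,1).acc=16  regs=<2,16>
  3: (0,2).acc=63  regs=<9,63>
  4: (0,1).acc=0  regs=<0,0>
  4: (0,2).acc=14  regs=<2,14>

PE[0][2].acc = 14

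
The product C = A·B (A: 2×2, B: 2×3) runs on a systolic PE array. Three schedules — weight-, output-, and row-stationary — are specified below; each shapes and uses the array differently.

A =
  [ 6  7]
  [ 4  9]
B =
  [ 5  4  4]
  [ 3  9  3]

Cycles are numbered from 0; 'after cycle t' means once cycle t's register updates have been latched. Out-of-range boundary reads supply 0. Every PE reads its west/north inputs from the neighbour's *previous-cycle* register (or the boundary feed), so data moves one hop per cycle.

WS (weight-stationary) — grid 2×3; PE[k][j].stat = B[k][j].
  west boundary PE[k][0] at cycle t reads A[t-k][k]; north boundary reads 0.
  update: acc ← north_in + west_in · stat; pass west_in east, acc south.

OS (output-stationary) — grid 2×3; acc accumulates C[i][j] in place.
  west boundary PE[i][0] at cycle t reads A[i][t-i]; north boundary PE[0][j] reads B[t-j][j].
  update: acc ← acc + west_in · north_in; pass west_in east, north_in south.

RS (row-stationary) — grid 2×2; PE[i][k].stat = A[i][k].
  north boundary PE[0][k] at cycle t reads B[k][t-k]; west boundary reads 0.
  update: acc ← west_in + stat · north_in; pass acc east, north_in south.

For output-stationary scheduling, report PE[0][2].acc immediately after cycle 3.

PE[0][2].acc = 45

Tracing OS — 2×3 array, target PE[0][2]:
  after 0 — PE[0][1] acc=0, pass-E 0, pass-S 0
  after 0 — PE[0][2] acc=0, pass-E 0, pass-S 0
  after 1 — PE[0][1] acc=24, pass-E 6, pass-S 4
  after 1 — PE[0][2] acc=0, pass-E 0, pass-S 0
  after 2 — PE[0][1] acc=87, pass-E 7, pass-S 9
  after 2 — PE[0][2] acc=24, pass-E 6, pass-S 4
  after 3 — PE[0][1] acc=87, pass-E 0, pass-S 0
  after 3 — PE[0][2] acc=45, pass-E 7, pass-S 3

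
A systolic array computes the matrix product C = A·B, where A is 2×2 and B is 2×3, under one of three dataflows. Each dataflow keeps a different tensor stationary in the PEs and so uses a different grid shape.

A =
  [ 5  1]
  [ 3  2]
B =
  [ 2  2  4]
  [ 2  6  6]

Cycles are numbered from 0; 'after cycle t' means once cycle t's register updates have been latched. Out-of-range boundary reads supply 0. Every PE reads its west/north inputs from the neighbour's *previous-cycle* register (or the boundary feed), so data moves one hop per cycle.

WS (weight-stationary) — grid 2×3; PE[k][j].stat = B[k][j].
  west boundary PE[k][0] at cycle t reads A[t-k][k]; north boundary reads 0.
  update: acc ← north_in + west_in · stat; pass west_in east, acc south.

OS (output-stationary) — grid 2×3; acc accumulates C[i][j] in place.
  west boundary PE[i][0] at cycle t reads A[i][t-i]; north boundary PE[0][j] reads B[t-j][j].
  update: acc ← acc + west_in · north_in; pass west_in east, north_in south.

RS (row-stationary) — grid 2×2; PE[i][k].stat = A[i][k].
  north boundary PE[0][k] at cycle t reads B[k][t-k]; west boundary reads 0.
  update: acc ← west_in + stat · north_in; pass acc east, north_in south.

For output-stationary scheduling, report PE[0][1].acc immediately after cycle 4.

Tracing OS — 2×3 array, target PE[0][1]:
  cycle 0: PE[0][0] → acc 10, east 5, south 2
  cycle 0: PE[0][1] → acc 0, east 0, south 0
  cycle 1: PE[0][0] → acc 12, east 1, south 2
  cycle 1: PE[0][1] → acc 10, east 5, south 2
  cycle 2: PE[0][0] → acc 12, east 0, south 0
  cycle 2: PE[0][1] → acc 16, east 1, south 6
  cycle 3: PE[0][0] → acc 12, east 0, south 0
  cycle 3: PE[0][1] → acc 16, east 0, south 0
  cycle 4: PE[0][0] → acc 12, east 0, south 0
  cycle 4: PE[0][1] → acc 16, east 0, south 0

PE[0][1].acc = 16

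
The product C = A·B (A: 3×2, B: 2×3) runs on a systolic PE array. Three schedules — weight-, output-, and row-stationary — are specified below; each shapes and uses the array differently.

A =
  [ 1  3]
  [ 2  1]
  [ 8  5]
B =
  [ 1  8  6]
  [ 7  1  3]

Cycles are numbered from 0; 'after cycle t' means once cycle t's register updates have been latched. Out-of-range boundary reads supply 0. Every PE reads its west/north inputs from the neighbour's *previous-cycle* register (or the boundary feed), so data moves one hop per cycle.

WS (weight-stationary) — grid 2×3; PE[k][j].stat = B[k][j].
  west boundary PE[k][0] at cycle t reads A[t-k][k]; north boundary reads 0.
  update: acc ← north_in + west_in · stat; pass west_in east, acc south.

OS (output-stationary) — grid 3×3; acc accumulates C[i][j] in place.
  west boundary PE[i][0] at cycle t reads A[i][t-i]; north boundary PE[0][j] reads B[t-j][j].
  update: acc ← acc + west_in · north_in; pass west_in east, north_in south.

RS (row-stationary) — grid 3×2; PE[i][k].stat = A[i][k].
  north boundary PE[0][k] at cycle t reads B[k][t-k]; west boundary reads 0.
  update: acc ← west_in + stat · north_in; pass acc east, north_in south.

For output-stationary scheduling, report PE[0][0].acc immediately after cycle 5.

PE[0][0].acc = 22

OS on a 3×3 grid — tracing PE[0][0] and its feeders:
  t=0 PE[0][0]: acc=1 h=1 v=1
  t=1 PE[0][0]: acc=22 h=3 v=7
  t=2 PE[0][0]: acc=22 h=0 v=0
  t=3 PE[0][0]: acc=22 h=0 v=0
  t=4 PE[0][0]: acc=22 h=0 v=0
  t=5 PE[0][0]: acc=22 h=0 v=0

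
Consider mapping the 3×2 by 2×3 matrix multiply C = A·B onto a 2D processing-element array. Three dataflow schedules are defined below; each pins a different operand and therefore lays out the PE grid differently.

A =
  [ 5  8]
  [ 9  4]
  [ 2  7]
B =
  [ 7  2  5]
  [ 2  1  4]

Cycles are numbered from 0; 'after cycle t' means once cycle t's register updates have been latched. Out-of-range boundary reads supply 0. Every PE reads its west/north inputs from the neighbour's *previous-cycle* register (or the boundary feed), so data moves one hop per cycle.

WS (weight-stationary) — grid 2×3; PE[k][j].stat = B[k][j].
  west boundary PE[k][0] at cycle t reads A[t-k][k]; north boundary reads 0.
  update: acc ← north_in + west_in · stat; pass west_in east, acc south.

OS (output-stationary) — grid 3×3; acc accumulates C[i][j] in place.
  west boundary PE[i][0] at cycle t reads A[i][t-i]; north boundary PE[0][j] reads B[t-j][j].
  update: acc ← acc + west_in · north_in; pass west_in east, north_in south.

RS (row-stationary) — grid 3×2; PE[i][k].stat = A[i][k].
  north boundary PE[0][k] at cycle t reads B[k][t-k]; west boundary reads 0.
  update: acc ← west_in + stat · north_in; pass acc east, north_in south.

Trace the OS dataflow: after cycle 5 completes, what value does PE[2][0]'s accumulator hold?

OS 3×3: PE[2][0] cycle-by-cycle (with neighbour feeds):
  0: (1,0).acc=0  regs=<0,0>
  0: (2,0).acc=0  regs=<0,0>
  1: (1,0).acc=63  regs=<9,7>
  1: (2,0).acc=0  regs=<0,0>
  2: (1,0).acc=71  regs=<4,2>
  2: (2,0).acc=14  regs=<2,7>
  3: (1,0).acc=71  regs=<0,0>
  3: (2,0).acc=28  regs=<7,2>
  4: (1,0).acc=71  regs=<0,0>
  4: (2,0).acc=28  regs=<0,0>
  5: (1,0).acc=71  regs=<0,0>
  5: (2,0).acc=28  regs=<0,0>

PE[2][0].acc = 28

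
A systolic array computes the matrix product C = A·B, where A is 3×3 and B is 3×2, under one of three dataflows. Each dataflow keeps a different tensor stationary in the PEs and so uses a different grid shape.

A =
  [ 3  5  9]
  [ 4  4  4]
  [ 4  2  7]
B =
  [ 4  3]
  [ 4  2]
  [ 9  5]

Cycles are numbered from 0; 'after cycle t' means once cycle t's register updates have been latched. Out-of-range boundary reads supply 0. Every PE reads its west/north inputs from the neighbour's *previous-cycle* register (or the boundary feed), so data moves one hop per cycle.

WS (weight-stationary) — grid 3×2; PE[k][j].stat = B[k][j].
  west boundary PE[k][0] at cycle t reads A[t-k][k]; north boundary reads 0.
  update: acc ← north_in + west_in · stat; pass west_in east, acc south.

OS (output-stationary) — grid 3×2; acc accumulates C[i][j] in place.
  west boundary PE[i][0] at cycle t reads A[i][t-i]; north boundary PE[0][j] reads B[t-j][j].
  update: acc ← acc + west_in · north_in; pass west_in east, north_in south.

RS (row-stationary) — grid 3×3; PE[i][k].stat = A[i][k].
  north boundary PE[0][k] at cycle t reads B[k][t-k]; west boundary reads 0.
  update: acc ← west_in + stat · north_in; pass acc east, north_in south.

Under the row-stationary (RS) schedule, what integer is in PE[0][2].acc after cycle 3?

RS on a 3×3 grid — tracing PE[0][2] and its feeders:
  cycle 0: PE[0][1] → acc 0, east 0, south 0
  cycle 0: PE[0][2] → acc 0, east 0, south 0
  cycle 1: PE[0][1] → acc 32, east 32, south 4
  cycle 1: PE[0][2] → acc 0, east 0, south 0
  cycle 2: PE[0][1] → acc 19, east 19, south 2
  cycle 2: PE[0][2] → acc 113, east 113, south 9
  cycle 3: PE[0][1] → acc 0, east 0, south 0
  cycle 3: PE[0][2] → acc 64, east 64, south 5

PE[0][2].acc = 64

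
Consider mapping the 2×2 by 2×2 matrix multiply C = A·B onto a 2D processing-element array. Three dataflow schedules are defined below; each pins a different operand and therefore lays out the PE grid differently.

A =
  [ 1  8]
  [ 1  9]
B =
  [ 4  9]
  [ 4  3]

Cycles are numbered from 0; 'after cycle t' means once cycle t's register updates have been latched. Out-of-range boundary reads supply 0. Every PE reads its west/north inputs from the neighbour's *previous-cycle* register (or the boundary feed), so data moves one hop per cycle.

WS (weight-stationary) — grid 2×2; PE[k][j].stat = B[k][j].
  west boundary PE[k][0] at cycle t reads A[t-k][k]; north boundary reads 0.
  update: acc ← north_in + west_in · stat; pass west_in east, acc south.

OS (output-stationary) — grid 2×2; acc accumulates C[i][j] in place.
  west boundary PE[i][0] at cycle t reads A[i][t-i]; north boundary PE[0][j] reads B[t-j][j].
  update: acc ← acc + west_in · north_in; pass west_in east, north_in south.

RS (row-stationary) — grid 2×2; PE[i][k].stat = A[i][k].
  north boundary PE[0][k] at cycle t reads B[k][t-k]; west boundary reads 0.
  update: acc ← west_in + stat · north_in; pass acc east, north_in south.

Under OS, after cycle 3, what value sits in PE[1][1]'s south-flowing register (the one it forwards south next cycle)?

register = 3

OS (2×2). Following PE[1][1] plus its west/north inputs:
  @0  [0,1]  acc 0  |  →0  ↓0
  @0  [1,0]  acc 0  |  →0  ↓0
  @0  [1,1]  acc 0  |  →0  ↓0
  @1  [0,1]  acc 9  |  →1  ↓9
  @1  [1,0]  acc 4  |  →1  ↓4
  @1  [1,1]  acc 0  |  →0  ↓0
  @2  [0,1]  acc 33  |  →8  ↓3
  @2  [1,0]  acc 40  |  →9  ↓4
  @2  [1,1]  acc 9  |  →1  ↓9
  @3  [0,1]  acc 33  |  →0  ↓0
  @3  [1,0]  acc 40  |  →0  ↓0
  @3  [1,1]  acc 36  |  →9  ↓3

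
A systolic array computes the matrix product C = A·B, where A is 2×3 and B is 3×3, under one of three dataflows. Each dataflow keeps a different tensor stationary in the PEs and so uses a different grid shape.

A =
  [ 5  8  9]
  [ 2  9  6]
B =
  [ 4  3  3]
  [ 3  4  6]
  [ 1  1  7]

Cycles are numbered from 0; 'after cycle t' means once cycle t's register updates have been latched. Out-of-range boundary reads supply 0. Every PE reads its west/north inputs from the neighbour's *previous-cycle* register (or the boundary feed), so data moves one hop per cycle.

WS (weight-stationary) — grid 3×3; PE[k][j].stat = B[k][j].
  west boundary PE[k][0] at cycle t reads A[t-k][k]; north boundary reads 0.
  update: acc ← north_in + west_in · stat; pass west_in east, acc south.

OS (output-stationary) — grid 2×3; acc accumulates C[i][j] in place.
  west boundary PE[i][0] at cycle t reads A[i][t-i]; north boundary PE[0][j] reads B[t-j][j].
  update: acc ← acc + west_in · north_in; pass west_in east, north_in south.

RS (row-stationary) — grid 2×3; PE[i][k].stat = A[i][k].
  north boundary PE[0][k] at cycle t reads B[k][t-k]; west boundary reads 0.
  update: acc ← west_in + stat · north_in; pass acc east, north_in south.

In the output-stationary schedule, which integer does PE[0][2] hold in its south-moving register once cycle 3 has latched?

register = 6

OS (2×3). Following PE[0][2] plus its west/north inputs:
  0: (0,1).acc=0  regs=<0,0>
  0: (0,2).acc=0  regs=<0,0>
  1: (0,1).acc=15  regs=<5,3>
  1: (0,2).acc=0  regs=<0,0>
  2: (0,1).acc=47  regs=<8,4>
  2: (0,2).acc=15  regs=<5,3>
  3: (0,1).acc=56  regs=<9,1>
  3: (0,2).acc=63  regs=<8,6>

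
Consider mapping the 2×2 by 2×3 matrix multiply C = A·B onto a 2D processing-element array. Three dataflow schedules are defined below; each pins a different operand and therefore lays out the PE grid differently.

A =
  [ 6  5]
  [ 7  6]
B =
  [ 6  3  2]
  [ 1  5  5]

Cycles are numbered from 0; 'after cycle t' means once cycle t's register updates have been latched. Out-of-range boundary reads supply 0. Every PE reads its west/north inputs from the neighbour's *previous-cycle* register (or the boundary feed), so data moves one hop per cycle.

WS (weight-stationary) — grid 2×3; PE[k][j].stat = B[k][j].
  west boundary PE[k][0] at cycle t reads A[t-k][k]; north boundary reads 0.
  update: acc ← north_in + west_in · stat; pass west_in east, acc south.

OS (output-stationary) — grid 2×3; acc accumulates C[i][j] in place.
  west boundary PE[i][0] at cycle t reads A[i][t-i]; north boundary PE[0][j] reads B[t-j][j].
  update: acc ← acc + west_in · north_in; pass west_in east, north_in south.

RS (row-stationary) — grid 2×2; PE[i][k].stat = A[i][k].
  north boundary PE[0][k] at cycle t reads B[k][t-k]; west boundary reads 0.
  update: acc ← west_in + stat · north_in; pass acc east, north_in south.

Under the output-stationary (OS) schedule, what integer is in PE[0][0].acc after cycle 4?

PE[0][0].acc = 41

OS 2×3: PE[0][0] cycle-by-cycle (with neighbour feeds):
  step 0 · PE0,0: acc=36; fwd→6 fwd↓6
  step 1 · PE0,0: acc=41; fwd→5 fwd↓1
  step 2 · PE0,0: acc=41; fwd→0 fwd↓0
  step 3 · PE0,0: acc=41; fwd→0 fwd↓0
  step 4 · PE0,0: acc=41; fwd→0 fwd↓0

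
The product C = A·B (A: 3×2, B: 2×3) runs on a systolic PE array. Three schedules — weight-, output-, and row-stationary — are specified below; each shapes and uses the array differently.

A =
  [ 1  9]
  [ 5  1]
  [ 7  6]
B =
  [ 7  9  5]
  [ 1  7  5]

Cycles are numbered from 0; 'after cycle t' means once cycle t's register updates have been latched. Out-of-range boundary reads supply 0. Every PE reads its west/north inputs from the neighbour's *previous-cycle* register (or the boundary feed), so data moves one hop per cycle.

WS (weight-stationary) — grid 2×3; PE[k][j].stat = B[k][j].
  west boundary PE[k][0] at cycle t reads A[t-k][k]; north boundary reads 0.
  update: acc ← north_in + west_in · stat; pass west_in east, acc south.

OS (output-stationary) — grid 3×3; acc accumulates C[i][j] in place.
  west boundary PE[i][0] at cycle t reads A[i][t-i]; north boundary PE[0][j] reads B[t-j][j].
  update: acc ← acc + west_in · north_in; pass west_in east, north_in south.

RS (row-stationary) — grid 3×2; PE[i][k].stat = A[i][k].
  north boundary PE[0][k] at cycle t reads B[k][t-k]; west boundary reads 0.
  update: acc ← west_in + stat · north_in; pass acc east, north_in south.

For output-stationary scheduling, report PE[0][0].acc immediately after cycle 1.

OS on a 3×3 grid — tracing PE[0][0] and its feeders:
  0: (0,0).acc=7  regs=<1,7>
  1: (0,0).acc=16  regs=<9,1>

PE[0][0].acc = 16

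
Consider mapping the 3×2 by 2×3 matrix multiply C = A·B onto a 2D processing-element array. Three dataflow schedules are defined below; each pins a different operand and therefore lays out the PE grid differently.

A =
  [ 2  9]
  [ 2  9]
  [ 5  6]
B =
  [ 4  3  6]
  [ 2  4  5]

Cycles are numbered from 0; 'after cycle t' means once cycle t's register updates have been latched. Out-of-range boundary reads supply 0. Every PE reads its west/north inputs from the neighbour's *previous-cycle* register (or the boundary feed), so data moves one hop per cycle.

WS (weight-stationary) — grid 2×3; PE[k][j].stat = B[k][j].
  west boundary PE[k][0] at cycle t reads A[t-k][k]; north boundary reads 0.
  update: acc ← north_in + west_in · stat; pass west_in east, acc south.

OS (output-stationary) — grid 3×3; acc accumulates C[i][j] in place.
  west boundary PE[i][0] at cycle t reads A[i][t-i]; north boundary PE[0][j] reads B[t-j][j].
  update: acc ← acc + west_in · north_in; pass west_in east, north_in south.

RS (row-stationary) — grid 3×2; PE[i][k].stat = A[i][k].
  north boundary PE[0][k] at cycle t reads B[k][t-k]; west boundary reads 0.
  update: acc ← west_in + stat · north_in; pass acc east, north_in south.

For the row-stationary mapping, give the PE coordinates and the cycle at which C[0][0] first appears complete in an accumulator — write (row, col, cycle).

RS: C[0][0] accumulates in PE[0][1]:
  @0  [0,1]  acc 0  |  →0  ↓0
  @1  [0,1]  acc 26  |  →26  ↓2

(row, col, cycle) = (0, 1, 1)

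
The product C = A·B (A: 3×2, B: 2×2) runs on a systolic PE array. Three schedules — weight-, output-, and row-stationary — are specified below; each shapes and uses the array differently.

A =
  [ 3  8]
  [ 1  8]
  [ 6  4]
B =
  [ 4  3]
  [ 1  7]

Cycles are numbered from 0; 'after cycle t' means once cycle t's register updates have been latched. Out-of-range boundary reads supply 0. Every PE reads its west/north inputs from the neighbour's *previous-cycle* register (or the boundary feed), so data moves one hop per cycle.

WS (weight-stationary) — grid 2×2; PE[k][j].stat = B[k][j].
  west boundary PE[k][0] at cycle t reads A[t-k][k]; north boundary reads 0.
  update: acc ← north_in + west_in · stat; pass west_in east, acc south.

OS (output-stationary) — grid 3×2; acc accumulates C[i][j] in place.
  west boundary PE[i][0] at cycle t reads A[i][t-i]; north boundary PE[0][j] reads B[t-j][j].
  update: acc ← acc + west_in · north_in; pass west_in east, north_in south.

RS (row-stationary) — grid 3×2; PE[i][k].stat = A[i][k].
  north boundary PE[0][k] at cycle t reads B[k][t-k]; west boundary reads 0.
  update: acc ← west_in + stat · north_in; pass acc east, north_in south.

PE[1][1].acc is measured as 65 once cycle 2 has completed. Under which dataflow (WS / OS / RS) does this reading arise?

dataflow = WS

WS (2×2 grid), PE[1][1]:
  c0 r1c1: 0 / 0 / 0
  c1 r1c1: 0 / 0 / 0
  c2 r1c1: 65 / 8 / 65
OS (3×2 grid), PE[1][1]:
  c0 r1c1: 0 / 0 / 0
  c1 r1c1: 0 / 0 / 0
  c2 r1c1: 3 / 1 / 3
RS (3×2 grid), PE[1][1]:
  c0 r1c1: 0 / 0 / 0
  c1 r1c1: 0 / 0 / 0
  c2 r1c1: 12 / 12 / 1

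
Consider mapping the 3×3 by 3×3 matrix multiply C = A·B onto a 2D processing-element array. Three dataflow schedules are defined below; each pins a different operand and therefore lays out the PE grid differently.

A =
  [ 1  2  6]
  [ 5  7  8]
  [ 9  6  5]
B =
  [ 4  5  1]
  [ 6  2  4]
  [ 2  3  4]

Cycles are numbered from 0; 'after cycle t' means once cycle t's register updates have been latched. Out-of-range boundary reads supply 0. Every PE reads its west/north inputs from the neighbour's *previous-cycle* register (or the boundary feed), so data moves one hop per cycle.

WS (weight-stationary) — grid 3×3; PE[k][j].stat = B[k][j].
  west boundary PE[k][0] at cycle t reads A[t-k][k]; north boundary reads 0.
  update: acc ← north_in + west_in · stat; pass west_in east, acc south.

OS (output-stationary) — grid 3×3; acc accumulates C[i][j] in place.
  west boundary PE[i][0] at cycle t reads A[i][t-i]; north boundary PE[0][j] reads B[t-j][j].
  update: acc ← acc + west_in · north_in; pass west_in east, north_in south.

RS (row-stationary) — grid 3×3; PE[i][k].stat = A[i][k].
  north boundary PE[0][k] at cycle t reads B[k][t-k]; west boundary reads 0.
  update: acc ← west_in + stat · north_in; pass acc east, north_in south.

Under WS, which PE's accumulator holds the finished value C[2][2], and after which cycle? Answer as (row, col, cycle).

(row, col, cycle) = (2, 2, 6)

WS — PE[2][2] is where C[2][2] collects:
  step 0 · PE2,2: acc=0; fwd→0 fwd↓0
  step 1 · PE2,2: acc=0; fwd→0 fwd↓0
  step 2 · PE2,2: acc=0; fwd→0 fwd↓0
  step 3 · PE2,2: acc=0; fwd→0 fwd↓0
  step 4 · PE2,2: acc=33; fwd→6 fwd↓33
  step 5 · PE2,2: acc=65; fwd→8 fwd↓65
  step 6 · PE2,2: acc=53; fwd→5 fwd↓53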